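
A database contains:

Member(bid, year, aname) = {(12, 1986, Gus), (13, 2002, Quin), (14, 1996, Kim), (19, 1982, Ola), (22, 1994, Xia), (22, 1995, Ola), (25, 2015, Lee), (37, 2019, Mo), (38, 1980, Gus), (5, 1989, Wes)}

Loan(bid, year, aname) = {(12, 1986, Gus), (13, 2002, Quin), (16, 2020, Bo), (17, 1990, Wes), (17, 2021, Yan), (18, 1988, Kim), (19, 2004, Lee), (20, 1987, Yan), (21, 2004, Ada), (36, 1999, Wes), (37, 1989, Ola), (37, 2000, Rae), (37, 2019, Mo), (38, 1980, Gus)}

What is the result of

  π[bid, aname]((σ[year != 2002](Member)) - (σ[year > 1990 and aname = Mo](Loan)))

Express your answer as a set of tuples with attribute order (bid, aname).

{(12, Gus), (14, Kim), (19, Ola), (22, Ola), (22, Xia), (25, Lee), (38, Gus), (5, Wes)}

Selection year != 2002: {(12, 1986, Gus), (14, 1996, Kim), (19, 1982, Ola), (22, 1994, Xia), (22, 1995, Ola), (25, 2015, Lee), (37, 2019, Mo), (38, 1980, Gus), (5, 1989, Wes)}
Selection year > 1990 and aname = Mo: {(37, 2019, Mo)}
Set difference of the two operands is {(12, 1986, Gus), (14, 1996, Kim), (19, 1982, Ola), (22, 1994, Xia), (22, 1995, Ola), (25, 2015, Lee), (38, 1980, Gus), (5, 1989, Wes)}.
Keep only column(s) bid, aname: {(12, Gus), (14, Kim), (19, Ola), (22, Ola), (22, Xia), (25, Lee), (38, Gus), (5, Wes)}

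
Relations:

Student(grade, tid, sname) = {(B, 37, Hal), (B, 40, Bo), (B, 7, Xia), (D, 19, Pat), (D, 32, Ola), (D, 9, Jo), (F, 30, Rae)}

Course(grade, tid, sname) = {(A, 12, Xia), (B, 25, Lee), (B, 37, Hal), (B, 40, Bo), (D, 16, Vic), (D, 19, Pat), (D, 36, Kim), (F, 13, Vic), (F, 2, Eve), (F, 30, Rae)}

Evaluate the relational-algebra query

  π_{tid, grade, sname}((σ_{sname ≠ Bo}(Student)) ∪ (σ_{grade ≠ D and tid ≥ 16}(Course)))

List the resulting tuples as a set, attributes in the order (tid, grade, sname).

{(19, D, Pat), (25, B, Lee), (30, F, Rae), (32, D, Ola), (37, B, Hal), (40, B, Bo), (7, B, Xia), (9, D, Jo)}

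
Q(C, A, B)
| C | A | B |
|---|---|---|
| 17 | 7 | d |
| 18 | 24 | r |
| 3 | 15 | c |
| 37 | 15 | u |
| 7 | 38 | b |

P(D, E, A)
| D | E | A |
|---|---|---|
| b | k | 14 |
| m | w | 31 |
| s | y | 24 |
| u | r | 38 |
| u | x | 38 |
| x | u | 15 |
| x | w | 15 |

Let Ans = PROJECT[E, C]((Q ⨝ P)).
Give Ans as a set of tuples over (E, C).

Natural join on A: {(18, 24, r, s, y), (3, 15, c, x, u), (3, 15, c, x, w), (37, 15, u, x, u), (37, 15, u, x, w), (7, 38, b, u, r), (7, 38, b, u, x)}
π_{E, C} gives {(r, 7), (u, 3), (u, 37), (w, 3), (w, 37), (x, 7), (y, 18)}.

{(r, 7), (u, 3), (u, 37), (w, 3), (w, 37), (x, 7), (y, 18)}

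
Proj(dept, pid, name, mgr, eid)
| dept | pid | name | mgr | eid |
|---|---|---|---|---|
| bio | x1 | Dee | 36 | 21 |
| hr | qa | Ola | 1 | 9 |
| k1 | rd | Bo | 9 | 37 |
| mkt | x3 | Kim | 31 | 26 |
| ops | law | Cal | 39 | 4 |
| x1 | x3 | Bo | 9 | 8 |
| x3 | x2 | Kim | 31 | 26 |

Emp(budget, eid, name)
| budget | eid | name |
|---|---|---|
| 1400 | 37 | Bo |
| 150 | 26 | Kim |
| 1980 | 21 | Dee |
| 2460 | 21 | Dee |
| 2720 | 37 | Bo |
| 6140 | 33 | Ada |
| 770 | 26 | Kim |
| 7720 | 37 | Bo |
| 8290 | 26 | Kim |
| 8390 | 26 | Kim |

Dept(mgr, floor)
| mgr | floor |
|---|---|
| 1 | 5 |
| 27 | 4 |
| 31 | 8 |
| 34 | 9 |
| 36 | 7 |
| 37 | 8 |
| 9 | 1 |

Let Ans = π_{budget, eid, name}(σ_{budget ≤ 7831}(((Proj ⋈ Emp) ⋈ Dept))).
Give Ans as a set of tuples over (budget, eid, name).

{(1400, 37, Bo), (150, 26, Kim), (1980, 21, Dee), (2460, 21, Dee), (2720, 37, Bo), (770, 26, Kim), (7720, 37, Bo)}

Proj ⋈ Emp (natural join on name, eid): {(bio, x1, Dee, 36, 21, 1980), (bio, x1, Dee, 36, 21, 2460), (k1, rd, Bo, 9, 37, 1400), (k1, rd, Bo, 9, 37, 2720), (k1, rd, Bo, 9, 37, 7720), (mkt, x3, Kim, 31, 26, 150), (mkt, x3, Kim, 31, 26, 770), (mkt, x3, Kim, 31, 26, 8290), (mkt, x3, Kim, 31, 26, 8390), (x3, x2, Kim, 31, 26, 150), (x3, x2, Kim, 31, 26, 770), (x3, x2, Kim, 31, 26, 8290), (x3, x2, Kim, 31, 26, 8390)}
(Proj ⋈ Emp) ⋈ Dept (natural join on mgr): {(bio, x1, Dee, 36, 21, 1980, 7), (bio, x1, Dee, 36, 21, 2460, 7), (k1, rd, Bo, 9, 37, 1400, 1), (k1, rd, Bo, 9, 37, 2720, 1), (k1, rd, Bo, 9, 37, 7720, 1), (mkt, x3, Kim, 31, 26, 150, 8), (mkt, x3, Kim, 31, 26, 770, 8), (mkt, x3, Kim, 31, 26, 8290, 8), (mkt, x3, Kim, 31, 26, 8390, 8), (x3, x2, Kim, 31, 26, 150, 8), (x3, x2, Kim, 31, 26, 770, 8), (x3, x2, Kim, 31, 26, 8290, 8), (x3, x2, Kim, 31, 26, 8390, 8)}
Selection budget ≤ 7831: {(bio, x1, Dee, 36, 21, 1980, 7), (bio, x1, Dee, 36, 21, 2460, 7), (k1, rd, Bo, 9, 37, 1400, 1), (k1, rd, Bo, 9, 37, 2720, 1), (k1, rd, Bo, 9, 37, 7720, 1), (mkt, x3, Kim, 31, 26, 150, 8), (mkt, x3, Kim, 31, 26, 770, 8), (x3, x2, Kim, 31, 26, 150, 8), (x3, x2, Kim, 31, 26, 770, 8)}
π_{budget, eid, name} gives {(1400, 37, Bo), (150, 26, Kim), (1980, 21, Dee), (2460, 21, Dee), (2720, 37, Bo), (770, 26, Kim), (7720, 37, Bo)} (2 duplicate(s) eliminated).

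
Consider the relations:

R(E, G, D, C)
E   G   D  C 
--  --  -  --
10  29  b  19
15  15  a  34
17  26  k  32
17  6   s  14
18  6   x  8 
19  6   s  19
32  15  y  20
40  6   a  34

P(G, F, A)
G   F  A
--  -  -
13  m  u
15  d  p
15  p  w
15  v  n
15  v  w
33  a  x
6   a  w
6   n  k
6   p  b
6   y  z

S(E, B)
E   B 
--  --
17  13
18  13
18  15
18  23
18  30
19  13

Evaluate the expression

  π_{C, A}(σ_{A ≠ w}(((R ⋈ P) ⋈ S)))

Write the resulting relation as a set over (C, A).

Natural join on G: {(15, 15, a, 34, d, p), (15, 15, a, 34, p, w), (15, 15, a, 34, v, n), (15, 15, a, 34, v, w), (17, 6, s, 14, a, w), (17, 6, s, 14, n, k), (17, 6, s, 14, p, b), (17, 6, s, 14, y, z), (18, 6, x, 8, a, w), (18, 6, x, 8, n, k), (18, 6, x, 8, p, b), (18, 6, x, 8, y, z), (19, 6, s, 19, a, w), (19, 6, s, 19, n, k), (19, 6, s, 19, p, b), (19, 6, s, 19, y, z), (32, 15, y, 20, d, p), (32, 15, y, 20, p, w), (32, 15, y, 20, v, n), (32, 15, y, 20, v, w), (40, 6, a, 34, a, w), (40, 6, a, 34, n, k), (40, 6, a, 34, p, b), (40, 6, a, 34, y, z)}
Natural join on E: {(17, 6, s, 14, a, w, 13), (17, 6, s, 14, n, k, 13), (17, 6, s, 14, p, b, 13), (17, 6, s, 14, y, z, 13), (18, 6, x, 8, a, w, 13), (18, 6, x, 8, a, w, 15), (18, 6, x, 8, a, w, 23), (18, 6, x, 8, a, w, 30), (18, 6, x, 8, n, k, 13), (18, 6, x, 8, n, k, 15), (18, 6, x, 8, n, k, 23), (18, 6, x, 8, n, k, 30), (18, 6, x, 8, p, b, 13), (18, 6, x, 8, p, b, 15), (18, 6, x, 8, p, b, 23), (18, 6, x, 8, p, b, 30), (18, 6, x, 8, y, z, 13), (18, 6, x, 8, y, z, 15), (18, 6, x, 8, y, z, 23), (18, 6, x, 8, y, z, 30), (19, 6, s, 19, a, w, 13), (19, 6, s, 19, n, k, 13), (19, 6, s, 19, p, b, 13), (19, 6, s, 19, y, z, 13)}
Selection A ≠ w: {(17, 6, s, 14, n, k, 13), (17, 6, s, 14, p, b, 13), (17, 6, s, 14, y, z, 13), (18, 6, x, 8, n, k, 13), (18, 6, x, 8, n, k, 15), (18, 6, x, 8, n, k, 23), (18, 6, x, 8, n, k, 30), (18, 6, x, 8, p, b, 13), (18, 6, x, 8, p, b, 15), (18, 6, x, 8, p, b, 23), (18, 6, x, 8, p, b, 30), (18, 6, x, 8, y, z, 13), (18, 6, x, 8, y, z, 15), (18, 6, x, 8, y, z, 23), (18, 6, x, 8, y, z, 30), (19, 6, s, 19, n, k, 13), (19, 6, s, 19, p, b, 13), (19, 6, s, 19, y, z, 13)}
π_{C, A} gives {(14, b), (14, k), (14, z), (19, b), (19, k), (19, z), (8, b), (8, k), (8, z)} (9 duplicate(s) eliminated).

{(14, b), (14, k), (14, z), (19, b), (19, k), (19, z), (8, b), (8, k), (8, z)}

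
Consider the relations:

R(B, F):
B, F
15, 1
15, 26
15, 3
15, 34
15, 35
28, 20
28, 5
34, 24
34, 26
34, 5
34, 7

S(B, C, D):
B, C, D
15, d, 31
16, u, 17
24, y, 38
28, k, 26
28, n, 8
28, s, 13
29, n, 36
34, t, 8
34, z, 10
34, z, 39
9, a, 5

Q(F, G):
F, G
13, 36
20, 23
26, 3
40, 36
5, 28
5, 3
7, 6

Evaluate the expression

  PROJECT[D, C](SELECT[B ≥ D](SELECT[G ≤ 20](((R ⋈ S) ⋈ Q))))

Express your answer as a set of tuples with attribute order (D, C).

R ⋈ S (natural join on B): {(15, 1, d, 31), (15, 26, d, 31), (15, 3, d, 31), (15, 34, d, 31), (15, 35, d, 31), (28, 20, k, 26), (28, 20, n, 8), (28, 20, s, 13), (28, 5, k, 26), (28, 5, n, 8), (28, 5, s, 13), (34, 24, t, 8), (34, 24, z, 10), (34, 24, z, 39), (34, 26, t, 8), (34, 26, z, 10), (34, 26, z, 39), (34, 5, t, 8), (34, 5, z, 10), (34, 5, z, 39), (34, 7, t, 8), (34, 7, z, 10), (34, 7, z, 39)}
(R ⋈ S) ⋈ Q (natural join on F): {(15, 26, d, 31, 3), (28, 20, k, 26, 23), (28, 20, n, 8, 23), (28, 20, s, 13, 23), (28, 5, k, 26, 28), (28, 5, k, 26, 3), (28, 5, n, 8, 28), (28, 5, n, 8, 3), (28, 5, s, 13, 28), (28, 5, s, 13, 3), (34, 26, t, 8, 3), (34, 26, z, 10, 3), (34, 26, z, 39, 3), (34, 5, t, 8, 28), (34, 5, t, 8, 3), (34, 5, z, 10, 28), (34, 5, z, 10, 3), (34, 5, z, 39, 28), (34, 5, z, 39, 3), (34, 7, t, 8, 6), (34, 7, z, 10, 6), (34, 7, z, 39, 6)}
Filtering on G ≤ 20 leaves {(15, 26, d, 31, 3), (28, 5, k, 26, 3), (28, 5, n, 8, 3), (28, 5, s, 13, 3), (34, 26, t, 8, 3), (34, 26, z, 10, 3), (34, 26, z, 39, 3), (34, 5, t, 8, 3), (34, 5, z, 10, 3), (34, 5, z, 39, 3), (34, 7, t, 8, 6), (34, 7, z, 10, 6), (34, 7, z, 39, 6)}.
Filtering on B ≥ D leaves {(28, 5, k, 26, 3), (28, 5, n, 8, 3), (28, 5, s, 13, 3), (34, 26, t, 8, 3), (34, 26, z, 10, 3), (34, 5, t, 8, 3), (34, 5, z, 10, 3), (34, 7, t, 8, 6), (34, 7, z, 10, 6)}.
π[D, C]: project onto (D, C) (4 duplicate(s) eliminated) → {(10, z), (13, s), (26, k), (8, n), (8, t)}

{(10, z), (13, s), (26, k), (8, n), (8, t)}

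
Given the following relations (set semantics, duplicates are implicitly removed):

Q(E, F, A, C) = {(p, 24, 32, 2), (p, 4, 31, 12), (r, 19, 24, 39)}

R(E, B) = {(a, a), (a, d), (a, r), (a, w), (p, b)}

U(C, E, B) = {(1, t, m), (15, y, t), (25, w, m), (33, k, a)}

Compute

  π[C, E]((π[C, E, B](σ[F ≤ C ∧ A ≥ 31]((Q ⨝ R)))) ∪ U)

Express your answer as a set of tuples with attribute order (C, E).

{(1, t), (12, p), (15, y), (25, w), (33, k)}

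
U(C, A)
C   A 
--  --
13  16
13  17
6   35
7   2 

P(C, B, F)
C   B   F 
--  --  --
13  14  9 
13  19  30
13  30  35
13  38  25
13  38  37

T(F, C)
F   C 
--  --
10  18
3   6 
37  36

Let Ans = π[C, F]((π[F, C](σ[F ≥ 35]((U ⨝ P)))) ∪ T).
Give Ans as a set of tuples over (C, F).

Natural join on C: {(13, 16, 14, 9), (13, 16, 19, 30), (13, 16, 30, 35), (13, 16, 38, 25), (13, 16, 38, 37), (13, 17, 14, 9), (13, 17, 19, 30), (13, 17, 30, 35), (13, 17, 38, 25), (13, 17, 38, 37)}
Filtering on F ≥ 35 leaves {(13, 16, 30, 35), (13, 16, 38, 37), (13, 17, 30, 35), (13, 17, 38, 37)}.
Projecting to F, C (2 duplicate(s) eliminated): {(35, 13), (37, 13)}
Set union of the two operands is {(10, 18), (3, 6), (35, 13), (37, 13), (37, 36)}.
Projecting to C, F: {(13, 35), (13, 37), (18, 10), (36, 37), (6, 3)}

{(13, 35), (13, 37), (18, 10), (36, 37), (6, 3)}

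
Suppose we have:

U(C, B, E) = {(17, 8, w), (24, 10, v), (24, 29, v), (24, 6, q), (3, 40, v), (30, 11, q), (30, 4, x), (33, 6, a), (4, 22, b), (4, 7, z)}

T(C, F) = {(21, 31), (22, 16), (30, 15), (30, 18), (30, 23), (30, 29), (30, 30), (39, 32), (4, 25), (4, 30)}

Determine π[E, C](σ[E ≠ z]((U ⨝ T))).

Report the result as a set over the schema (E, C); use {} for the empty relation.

U ⋈ T (natural join on C): {(30, 11, q, 15), (30, 11, q, 18), (30, 11, q, 23), (30, 11, q, 29), (30, 11, q, 30), (30, 4, x, 15), (30, 4, x, 18), (30, 4, x, 23), (30, 4, x, 29), (30, 4, x, 30), (4, 22, b, 25), (4, 22, b, 30), (4, 7, z, 25), (4, 7, z, 30)}
Filtering on E ≠ z leaves {(30, 11, q, 15), (30, 11, q, 18), (30, 11, q, 23), (30, 11, q, 29), (30, 11, q, 30), (30, 4, x, 15), (30, 4, x, 18), (30, 4, x, 23), (30, 4, x, 29), (30, 4, x, 30), (4, 22, b, 25), (4, 22, b, 30)}.
π[E, C]: project onto (E, C) (9 duplicate(s) eliminated) → {(b, 4), (q, 30), (x, 30)}

{(b, 4), (q, 30), (x, 30)}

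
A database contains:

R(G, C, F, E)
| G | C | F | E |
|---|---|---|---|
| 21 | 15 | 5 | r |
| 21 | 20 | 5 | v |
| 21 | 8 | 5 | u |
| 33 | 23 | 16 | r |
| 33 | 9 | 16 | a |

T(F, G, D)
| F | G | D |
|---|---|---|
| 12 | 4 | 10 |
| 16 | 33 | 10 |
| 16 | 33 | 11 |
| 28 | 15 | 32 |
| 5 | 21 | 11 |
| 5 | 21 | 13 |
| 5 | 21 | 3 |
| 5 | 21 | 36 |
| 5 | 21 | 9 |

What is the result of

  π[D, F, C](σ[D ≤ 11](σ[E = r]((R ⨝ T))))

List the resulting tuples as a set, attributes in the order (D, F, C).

Joining R and T on G, F yields {(21, 15, 5, r, 11), (21, 15, 5, r, 13), (21, 15, 5, r, 3), (21, 15, 5, r, 36), (21, 15, 5, r, 9), (21, 20, 5, v, 11), (21, 20, 5, v, 13), (21, 20, 5, v, 3), (21, 20, 5, v, 36), (21, 20, 5, v, 9), (21, 8, 5, u, 11), (21, 8, 5, u, 13), (21, 8, 5, u, 3), (21, 8, 5, u, 36), (21, 8, 5, u, 9), (33, 23, 16, r, 10), (33, 23, 16, r, 11), (33, 9, 16, a, 10), (33, 9, 16, a, 11)}.
σ[E = r]: keep tuples satisfying E = r → {(21, 15, 5, r, 11), (21, 15, 5, r, 13), (21, 15, 5, r, 3), (21, 15, 5, r, 36), (21, 15, 5, r, 9), (33, 23, 16, r, 10), (33, 23, 16, r, 11)}
σ[D ≤ 11]: keep tuples satisfying D ≤ 11 → {(21, 15, 5, r, 11), (21, 15, 5, r, 3), (21, 15, 5, r, 9), (33, 23, 16, r, 10), (33, 23, 16, r, 11)}
Projecting to D, F, C: {(10, 16, 23), (11, 16, 23), (11, 5, 15), (3, 5, 15), (9, 5, 15)}

{(10, 16, 23), (11, 16, 23), (11, 5, 15), (3, 5, 15), (9, 5, 15)}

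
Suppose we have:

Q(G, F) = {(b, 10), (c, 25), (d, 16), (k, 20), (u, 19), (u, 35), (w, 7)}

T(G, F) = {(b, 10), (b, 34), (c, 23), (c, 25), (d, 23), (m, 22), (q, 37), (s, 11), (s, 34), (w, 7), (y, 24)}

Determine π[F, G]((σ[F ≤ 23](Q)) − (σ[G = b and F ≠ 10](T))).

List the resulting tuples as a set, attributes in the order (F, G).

Filtering on F ≤ 23 leaves {(b, 10), (d, 16), (k, 20), (u, 19), (w, 7)}.
Filtering on G = b and F ≠ 10 leaves {(b, 34)}.
Difference: {(b, 10), (d, 16), (k, 20), (u, 19), (w, 7)} with {(b, 34)} → {(b, 10), (d, 16), (k, 20), (u, 19), (w, 7)}
π[F, G]: project onto (F, G) → {(10, b), (16, d), (19, u), (20, k), (7, w)}

{(10, b), (16, d), (19, u), (20, k), (7, w)}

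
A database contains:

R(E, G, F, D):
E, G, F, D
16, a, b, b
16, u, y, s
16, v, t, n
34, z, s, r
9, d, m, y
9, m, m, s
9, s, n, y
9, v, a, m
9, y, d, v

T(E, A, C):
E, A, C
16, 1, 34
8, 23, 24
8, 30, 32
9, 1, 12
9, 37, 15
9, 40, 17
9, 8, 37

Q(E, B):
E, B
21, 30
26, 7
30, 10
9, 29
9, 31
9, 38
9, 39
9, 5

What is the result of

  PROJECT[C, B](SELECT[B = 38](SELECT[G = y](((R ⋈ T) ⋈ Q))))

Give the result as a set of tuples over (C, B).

{(12, 38), (15, 38), (17, 38), (37, 38)}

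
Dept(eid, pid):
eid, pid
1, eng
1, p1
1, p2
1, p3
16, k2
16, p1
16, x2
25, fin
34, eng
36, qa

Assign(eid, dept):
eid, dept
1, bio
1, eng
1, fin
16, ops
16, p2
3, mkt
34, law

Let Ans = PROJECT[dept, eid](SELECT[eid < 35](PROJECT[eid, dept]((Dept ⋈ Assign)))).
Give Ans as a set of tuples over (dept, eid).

{(bio, 1), (eng, 1), (fin, 1), (law, 34), (ops, 16), (p2, 16)}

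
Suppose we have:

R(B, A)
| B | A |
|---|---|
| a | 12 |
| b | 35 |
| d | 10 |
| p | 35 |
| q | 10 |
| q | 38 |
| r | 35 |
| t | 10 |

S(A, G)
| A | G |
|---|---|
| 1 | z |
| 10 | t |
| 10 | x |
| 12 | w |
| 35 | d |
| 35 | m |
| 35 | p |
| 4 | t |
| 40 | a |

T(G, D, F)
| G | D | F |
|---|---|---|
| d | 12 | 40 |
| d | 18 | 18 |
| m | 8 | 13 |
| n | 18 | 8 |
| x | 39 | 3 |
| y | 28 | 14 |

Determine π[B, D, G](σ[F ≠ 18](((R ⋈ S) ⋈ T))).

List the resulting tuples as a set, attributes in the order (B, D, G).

R ⋈ S (natural join on A): {(a, 12, w), (b, 35, d), (b, 35, m), (b, 35, p), (d, 10, t), (d, 10, x), (p, 35, d), (p, 35, m), (p, 35, p), (q, 10, t), (q, 10, x), (r, 35, d), (r, 35, m), (r, 35, p), (t, 10, t), (t, 10, x)}
(R ⋈ S) ⋈ T (natural join on G): {(b, 35, d, 12, 40), (b, 35, d, 18, 18), (b, 35, m, 8, 13), (d, 10, x, 39, 3), (p, 35, d, 12, 40), (p, 35, d, 18, 18), (p, 35, m, 8, 13), (q, 10, x, 39, 3), (r, 35, d, 12, 40), (r, 35, d, 18, 18), (r, 35, m, 8, 13), (t, 10, x, 39, 3)}
Apply σ_{F ≠ 18}; surviving tuples: {(b, 35, d, 12, 40), (b, 35, m, 8, 13), (d, 10, x, 39, 3), (p, 35, d, 12, 40), (p, 35, m, 8, 13), (q, 10, x, 39, 3), (r, 35, d, 12, 40), (r, 35, m, 8, 13), (t, 10, x, 39, 3)}
π[B, D, G]: project onto (B, D, G) → {(b, 12, d), (b, 8, m), (d, 39, x), (p, 12, d), (p, 8, m), (q, 39, x), (r, 12, d), (r, 8, m), (t, 39, x)}

{(b, 12, d), (b, 8, m), (d, 39, x), (p, 12, d), (p, 8, m), (q, 39, x), (r, 12, d), (r, 8, m), (t, 39, x)}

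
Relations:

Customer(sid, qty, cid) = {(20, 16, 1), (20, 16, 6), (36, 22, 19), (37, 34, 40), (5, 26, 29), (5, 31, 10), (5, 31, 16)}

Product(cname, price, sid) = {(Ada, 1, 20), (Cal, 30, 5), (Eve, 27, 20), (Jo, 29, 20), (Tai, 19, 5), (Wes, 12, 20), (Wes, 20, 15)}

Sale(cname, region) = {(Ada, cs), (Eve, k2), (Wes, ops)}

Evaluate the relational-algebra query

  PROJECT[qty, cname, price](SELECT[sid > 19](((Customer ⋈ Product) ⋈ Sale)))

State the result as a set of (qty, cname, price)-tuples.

{(16, Ada, 1), (16, Eve, 27), (16, Wes, 12)}

Natural join on sid: {(20, 16, 1, Ada, 1), (20, 16, 1, Eve, 27), (20, 16, 1, Jo, 29), (20, 16, 1, Wes, 12), (20, 16, 6, Ada, 1), (20, 16, 6, Eve, 27), (20, 16, 6, Jo, 29), (20, 16, 6, Wes, 12), (5, 26, 29, Cal, 30), (5, 26, 29, Tai, 19), (5, 31, 10, Cal, 30), (5, 31, 10, Tai, 19), (5, 31, 16, Cal, 30), (5, 31, 16, Tai, 19)}
Natural join on cname: {(20, 16, 1, Ada, 1, cs), (20, 16, 1, Eve, 27, k2), (20, 16, 1, Wes, 12, ops), (20, 16, 6, Ada, 1, cs), (20, 16, 6, Eve, 27, k2), (20, 16, 6, Wes, 12, ops)}
Apply σ_{sid > 19}; surviving tuples: {(20, 16, 1, Ada, 1, cs), (20, 16, 1, Eve, 27, k2), (20, 16, 1, Wes, 12, ops), (20, 16, 6, Ada, 1, cs), (20, 16, 6, Eve, 27, k2), (20, 16, 6, Wes, 12, ops)}
Projecting to qty, cname, price (3 duplicate(s) eliminated): {(16, Ada, 1), (16, Eve, 27), (16, Wes, 12)}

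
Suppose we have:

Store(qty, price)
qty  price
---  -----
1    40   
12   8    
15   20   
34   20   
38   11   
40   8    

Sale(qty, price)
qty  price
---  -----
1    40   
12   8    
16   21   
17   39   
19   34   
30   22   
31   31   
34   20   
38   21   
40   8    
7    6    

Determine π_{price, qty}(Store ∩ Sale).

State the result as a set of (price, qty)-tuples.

{(20, 34), (40, 1), (8, 12), (8, 40)}

Set intersection of the two operands is {(1, 40), (12, 8), (34, 20), (40, 8)}.
π_{price, qty} gives {(20, 34), (40, 1), (8, 12), (8, 40)}.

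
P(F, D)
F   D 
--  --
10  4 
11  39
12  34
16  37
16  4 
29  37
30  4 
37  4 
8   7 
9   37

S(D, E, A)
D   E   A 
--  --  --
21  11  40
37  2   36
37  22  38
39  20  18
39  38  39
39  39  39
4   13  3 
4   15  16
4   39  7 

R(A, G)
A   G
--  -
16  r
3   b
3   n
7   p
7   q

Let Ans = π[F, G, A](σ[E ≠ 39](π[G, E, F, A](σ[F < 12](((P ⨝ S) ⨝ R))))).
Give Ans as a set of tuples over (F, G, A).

P ⋈ S (natural join on D): {(10, 4, 13, 3), (10, 4, 15, 16), (10, 4, 39, 7), (11, 39, 20, 18), (11, 39, 38, 39), (11, 39, 39, 39), (16, 37, 2, 36), (16, 37, 22, 38), (16, 4, 13, 3), (16, 4, 15, 16), (16, 4, 39, 7), (29, 37, 2, 36), (29, 37, 22, 38), (30, 4, 13, 3), (30, 4, 15, 16), (30, 4, 39, 7), (37, 4, 13, 3), (37, 4, 15, 16), (37, 4, 39, 7), (9, 37, 2, 36), (9, 37, 22, 38)}
(P ⨝ S) ⋈ R (natural join on A): {(10, 4, 13, 3, b), (10, 4, 13, 3, n), (10, 4, 15, 16, r), (10, 4, 39, 7, p), (10, 4, 39, 7, q), (16, 4, 13, 3, b), (16, 4, 13, 3, n), (16, 4, 15, 16, r), (16, 4, 39, 7, p), (16, 4, 39, 7, q), (30, 4, 13, 3, b), (30, 4, 13, 3, n), (30, 4, 15, 16, r), (30, 4, 39, 7, p), (30, 4, 39, 7, q), (37, 4, 13, 3, b), (37, 4, 13, 3, n), (37, 4, 15, 16, r), (37, 4, 39, 7, p), (37, 4, 39, 7, q)}
Apply σ_{F < 12}; surviving tuples: {(10, 4, 13, 3, b), (10, 4, 13, 3, n), (10, 4, 15, 16, r), (10, 4, 39, 7, p), (10, 4, 39, 7, q)}
Keep only column(s) G, E, F, A: {(b, 13, 10, 3), (n, 13, 10, 3), (p, 39, 10, 7), (q, 39, 10, 7), (r, 15, 10, 16)}
Apply σ_{E ≠ 39}; surviving tuples: {(b, 13, 10, 3), (n, 13, 10, 3), (r, 15, 10, 16)}
Keep only column(s) F, G, A: {(10, b, 3), (10, n, 3), (10, r, 16)}

{(10, b, 3), (10, n, 3), (10, r, 16)}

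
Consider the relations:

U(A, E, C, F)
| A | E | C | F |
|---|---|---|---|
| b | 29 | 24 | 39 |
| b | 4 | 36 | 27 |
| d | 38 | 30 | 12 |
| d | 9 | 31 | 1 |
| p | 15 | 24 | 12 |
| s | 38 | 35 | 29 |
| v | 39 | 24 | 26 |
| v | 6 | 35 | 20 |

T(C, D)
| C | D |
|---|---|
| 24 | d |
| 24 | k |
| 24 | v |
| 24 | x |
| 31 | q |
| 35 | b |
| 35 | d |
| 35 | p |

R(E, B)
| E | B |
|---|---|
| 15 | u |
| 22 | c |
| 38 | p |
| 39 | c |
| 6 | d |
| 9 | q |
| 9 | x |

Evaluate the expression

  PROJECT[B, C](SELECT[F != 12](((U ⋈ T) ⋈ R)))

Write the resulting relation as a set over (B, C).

{(c, 24), (d, 35), (p, 35), (q, 31), (x, 31)}

U ⋈ T (natural join on C): {(b, 29, 24, 39, d), (b, 29, 24, 39, k), (b, 29, 24, 39, v), (b, 29, 24, 39, x), (d, 9, 31, 1, q), (p, 15, 24, 12, d), (p, 15, 24, 12, k), (p, 15, 24, 12, v), (p, 15, 24, 12, x), (s, 38, 35, 29, b), (s, 38, 35, 29, d), (s, 38, 35, 29, p), (v, 39, 24, 26, d), (v, 39, 24, 26, k), (v, 39, 24, 26, v), (v, 39, 24, 26, x), (v, 6, 35, 20, b), (v, 6, 35, 20, d), (v, 6, 35, 20, p)}
(U ⋈ T) ⋈ R (natural join on E): {(d, 9, 31, 1, q, q), (d, 9, 31, 1, q, x), (p, 15, 24, 12, d, u), (p, 15, 24, 12, k, u), (p, 15, 24, 12, v, u), (p, 15, 24, 12, x, u), (s, 38, 35, 29, b, p), (s, 38, 35, 29, d, p), (s, 38, 35, 29, p, p), (v, 39, 24, 26, d, c), (v, 39, 24, 26, k, c), (v, 39, 24, 26, v, c), (v, 39, 24, 26, x, c), (v, 6, 35, 20, b, d), (v, 6, 35, 20, d, d), (v, 6, 35, 20, p, d)}
Selection F != 12: {(d, 9, 31, 1, q, q), (d, 9, 31, 1, q, x), (s, 38, 35, 29, b, p), (s, 38, 35, 29, d, p), (s, 38, 35, 29, p, p), (v, 39, 24, 26, d, c), (v, 39, 24, 26, k, c), (v, 39, 24, 26, v, c), (v, 39, 24, 26, x, c), (v, 6, 35, 20, b, d), (v, 6, 35, 20, d, d), (v, 6, 35, 20, p, d)}
Projecting to B, C (7 duplicate(s) eliminated): {(c, 24), (d, 35), (p, 35), (q, 31), (x, 31)}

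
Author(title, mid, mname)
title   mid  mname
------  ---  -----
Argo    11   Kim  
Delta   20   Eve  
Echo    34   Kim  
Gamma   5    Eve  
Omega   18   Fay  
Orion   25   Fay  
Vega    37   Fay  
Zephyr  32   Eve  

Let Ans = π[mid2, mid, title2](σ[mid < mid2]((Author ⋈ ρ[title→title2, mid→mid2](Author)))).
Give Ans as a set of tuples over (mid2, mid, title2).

{(20, 5, Delta), (25, 18, Orion), (32, 20, Zephyr), (32, 5, Zephyr), (34, 11, Echo), (37, 18, Vega), (37, 25, Vega)}

ρ[title→title2, mid→mid2]: schema becomes (title2, mid2, mname); tuples unchanged.
Natural join on mname: {(Argo, 11, Kim, Argo, 11), (Argo, 11, Kim, Echo, 34), (Delta, 20, Eve, Delta, 20), (Delta, 20, Eve, Gamma, 5), (Delta, 20, Eve, Zephyr, 32), (Echo, 34, Kim, Argo, 11), (Echo, 34, Kim, Echo, 34), (Gamma, 5, Eve, Delta, 20), (Gamma, 5, Eve, Gamma, 5), (Gamma, 5, Eve, Zephyr, 32), (Omega, 18, Fay, Omega, 18), (Omega, 18, Fay, Orion, 25), (Omega, 18, Fay, Vega, 37), (Orion, 25, Fay, Omega, 18), (Orion, 25, Fay, Orion, 25), (Orion, 25, Fay, Vega, 37), (Vega, 37, Fay, Omega, 18), (Vega, 37, Fay, Orion, 25), (Vega, 37, Fay, Vega, 37), (Zephyr, 32, Eve, Delta, 20), (Zephyr, 32, Eve, Gamma, 5), (Zephyr, 32, Eve, Zephyr, 32)}
σ[mid < mid2]: keep tuples satisfying mid < mid2 → {(Argo, 11, Kim, Echo, 34), (Delta, 20, Eve, Zephyr, 32), (Gamma, 5, Eve, Delta, 20), (Gamma, 5, Eve, Zephyr, 32), (Omega, 18, Fay, Orion, 25), (Omega, 18, Fay, Vega, 37), (Orion, 25, Fay, Vega, 37)}
π_{mid2, mid, title2} gives {(20, 5, Delta), (25, 18, Orion), (32, 20, Zephyr), (32, 5, Zephyr), (34, 11, Echo), (37, 18, Vega), (37, 25, Vega)}.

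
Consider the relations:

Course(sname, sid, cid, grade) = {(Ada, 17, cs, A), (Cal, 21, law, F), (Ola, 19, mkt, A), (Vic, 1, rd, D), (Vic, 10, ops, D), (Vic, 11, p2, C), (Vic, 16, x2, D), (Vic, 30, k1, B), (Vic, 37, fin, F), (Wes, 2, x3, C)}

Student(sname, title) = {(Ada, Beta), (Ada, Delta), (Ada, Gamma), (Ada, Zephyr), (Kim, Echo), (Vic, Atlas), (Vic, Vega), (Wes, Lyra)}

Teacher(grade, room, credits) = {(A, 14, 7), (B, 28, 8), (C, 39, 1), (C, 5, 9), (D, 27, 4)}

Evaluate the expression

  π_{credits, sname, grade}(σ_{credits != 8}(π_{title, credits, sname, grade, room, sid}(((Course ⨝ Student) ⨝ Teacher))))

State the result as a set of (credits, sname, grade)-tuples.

{(1, Vic, C), (1, Wes, C), (4, Vic, D), (7, Ada, A), (9, Vic, C), (9, Wes, C)}

Course ⋈ Student (natural join on sname): {(Ada, 17, cs, A, Beta), (Ada, 17, cs, A, Delta), (Ada, 17, cs, A, Gamma), (Ada, 17, cs, A, Zephyr), (Vic, 1, rd, D, Atlas), (Vic, 1, rd, D, Vega), (Vic, 10, ops, D, Atlas), (Vic, 10, ops, D, Vega), (Vic, 11, p2, C, Atlas), (Vic, 11, p2, C, Vega), (Vic, 16, x2, D, Atlas), (Vic, 16, x2, D, Vega), (Vic, 30, k1, B, Atlas), (Vic, 30, k1, B, Vega), (Vic, 37, fin, F, Atlas), (Vic, 37, fin, F, Vega), (Wes, 2, x3, C, Lyra)}
(Course ⨝ Student) ⋈ Teacher (natural join on grade): {(Ada, 17, cs, A, Beta, 14, 7), (Ada, 17, cs, A, Delta, 14, 7), (Ada, 17, cs, A, Gamma, 14, 7), (Ada, 17, cs, A, Zephyr, 14, 7), (Vic, 1, rd, D, Atlas, 27, 4), (Vic, 1, rd, D, Vega, 27, 4), (Vic, 10, ops, D, Atlas, 27, 4), (Vic, 10, ops, D, Vega, 27, 4), (Vic, 11, p2, C, Atlas, 39, 1), (Vic, 11, p2, C, Atlas, 5, 9), (Vic, 11, p2, C, Vega, 39, 1), (Vic, 11, p2, C, Vega, 5, 9), (Vic, 16, x2, D, Atlas, 27, 4), (Vic, 16, x2, D, Vega, 27, 4), (Vic, 30, k1, B, Atlas, 28, 8), (Vic, 30, k1, B, Vega, 28, 8), (Wes, 2, x3, C, Lyra, 39, 1), (Wes, 2, x3, C, Lyra, 5, 9)}
Projecting to title, credits, sname, grade, room, sid: {(Atlas, 1, Vic, C, 39, 11), (Atlas, 4, Vic, D, 27, 1), (Atlas, 4, Vic, D, 27, 10), (Atlas, 4, Vic, D, 27, 16), (Atlas, 8, Vic, B, 28, 30), (Atlas, 9, Vic, C, 5, 11), (Beta, 7, Ada, A, 14, 17), (Delta, 7, Ada, A, 14, 17), (Gamma, 7, Ada, A, 14, 17), (Lyra, 1, Wes, C, 39, 2), (Lyra, 9, Wes, C, 5, 2), (Vega, 1, Vic, C, 39, 11), (Vega, 4, Vic, D, 27, 1), (Vega, 4, Vic, D, 27, 10), (Vega, 4, Vic, D, 27, 16), (Vega, 8, Vic, B, 28, 30), (Vega, 9, Vic, C, 5, 11), (Zephyr, 7, Ada, A, 14, 17)}
Selection credits != 8: {(Atlas, 1, Vic, C, 39, 11), (Atlas, 4, Vic, D, 27, 1), (Atlas, 4, Vic, D, 27, 10), (Atlas, 4, Vic, D, 27, 16), (Atlas, 9, Vic, C, 5, 11), (Beta, 7, Ada, A, 14, 17), (Delta, 7, Ada, A, 14, 17), (Gamma, 7, Ada, A, 14, 17), (Lyra, 1, Wes, C, 39, 2), (Lyra, 9, Wes, C, 5, 2), (Vega, 1, Vic, C, 39, 11), (Vega, 4, Vic, D, 27, 1), (Vega, 4, Vic, D, 27, 10), (Vega, 4, Vic, D, 27, 16), (Vega, 9, Vic, C, 5, 11), (Zephyr, 7, Ada, A, 14, 17)}
Projecting to credits, sname, grade (10 duplicate(s) eliminated): {(1, Vic, C), (1, Wes, C), (4, Vic, D), (7, Ada, A), (9, Vic, C), (9, Wes, C)}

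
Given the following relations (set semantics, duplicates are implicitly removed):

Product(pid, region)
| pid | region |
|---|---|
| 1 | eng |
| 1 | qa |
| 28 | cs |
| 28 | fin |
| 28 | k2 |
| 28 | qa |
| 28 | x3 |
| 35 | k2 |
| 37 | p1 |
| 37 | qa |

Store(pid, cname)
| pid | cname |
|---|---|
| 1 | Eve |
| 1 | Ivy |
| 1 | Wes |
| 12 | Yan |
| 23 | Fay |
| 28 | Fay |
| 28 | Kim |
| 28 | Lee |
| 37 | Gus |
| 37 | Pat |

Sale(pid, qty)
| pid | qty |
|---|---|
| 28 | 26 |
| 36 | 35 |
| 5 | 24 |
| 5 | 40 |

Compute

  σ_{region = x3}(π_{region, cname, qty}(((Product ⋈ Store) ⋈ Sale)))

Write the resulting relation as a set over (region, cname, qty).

{(x3, Fay, 26), (x3, Kim, 26), (x3, Lee, 26)}

Product ⋈ Store (natural join on pid): {(1, eng, Eve), (1, eng, Ivy), (1, eng, Wes), (1, qa, Eve), (1, qa, Ivy), (1, qa, Wes), (28, cs, Fay), (28, cs, Kim), (28, cs, Lee), (28, fin, Fay), (28, fin, Kim), (28, fin, Lee), (28, k2, Fay), (28, k2, Kim), (28, k2, Lee), (28, qa, Fay), (28, qa, Kim), (28, qa, Lee), (28, x3, Fay), (28, x3, Kim), (28, x3, Lee), (37, p1, Gus), (37, p1, Pat), (37, qa, Gus), (37, qa, Pat)}
(Product ⋈ Store) ⋈ Sale (natural join on pid): {(28, cs, Fay, 26), (28, cs, Kim, 26), (28, cs, Lee, 26), (28, fin, Fay, 26), (28, fin, Kim, 26), (28, fin, Lee, 26), (28, k2, Fay, 26), (28, k2, Kim, 26), (28, k2, Lee, 26), (28, qa, Fay, 26), (28, qa, Kim, 26), (28, qa, Lee, 26), (28, x3, Fay, 26), (28, x3, Kim, 26), (28, x3, Lee, 26)}
Keep only column(s) region, cname, qty: {(cs, Fay, 26), (cs, Kim, 26), (cs, Lee, 26), (fin, Fay, 26), (fin, Kim, 26), (fin, Lee, 26), (k2, Fay, 26), (k2, Kim, 26), (k2, Lee, 26), (qa, Fay, 26), (qa, Kim, 26), (qa, Lee, 26), (x3, Fay, 26), (x3, Kim, 26), (x3, Lee, 26)}
σ[region = x3]: keep tuples satisfying region = x3 → {(x3, Fay, 26), (x3, Kim, 26), (x3, Lee, 26)}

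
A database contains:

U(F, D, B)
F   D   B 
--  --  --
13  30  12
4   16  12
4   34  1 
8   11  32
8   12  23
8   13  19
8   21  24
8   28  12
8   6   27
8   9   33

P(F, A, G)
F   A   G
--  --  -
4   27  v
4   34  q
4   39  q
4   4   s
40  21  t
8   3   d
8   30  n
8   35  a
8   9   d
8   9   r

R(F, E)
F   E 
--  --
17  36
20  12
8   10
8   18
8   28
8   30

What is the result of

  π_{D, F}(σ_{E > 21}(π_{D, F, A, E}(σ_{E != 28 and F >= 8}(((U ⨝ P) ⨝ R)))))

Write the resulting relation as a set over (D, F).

{(11, 8), (12, 8), (13, 8), (21, 8), (28, 8), (6, 8), (9, 8)}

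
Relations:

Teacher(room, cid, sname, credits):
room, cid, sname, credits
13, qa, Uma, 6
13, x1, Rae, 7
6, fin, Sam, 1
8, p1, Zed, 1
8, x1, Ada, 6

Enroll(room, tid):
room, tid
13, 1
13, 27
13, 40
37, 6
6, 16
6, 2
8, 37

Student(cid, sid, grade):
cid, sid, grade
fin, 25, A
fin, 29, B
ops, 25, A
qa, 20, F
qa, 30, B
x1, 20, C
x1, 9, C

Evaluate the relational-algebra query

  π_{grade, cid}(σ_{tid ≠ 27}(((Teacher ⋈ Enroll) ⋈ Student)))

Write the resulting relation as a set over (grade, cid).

{(A, fin), (B, fin), (B, qa), (C, x1), (F, qa)}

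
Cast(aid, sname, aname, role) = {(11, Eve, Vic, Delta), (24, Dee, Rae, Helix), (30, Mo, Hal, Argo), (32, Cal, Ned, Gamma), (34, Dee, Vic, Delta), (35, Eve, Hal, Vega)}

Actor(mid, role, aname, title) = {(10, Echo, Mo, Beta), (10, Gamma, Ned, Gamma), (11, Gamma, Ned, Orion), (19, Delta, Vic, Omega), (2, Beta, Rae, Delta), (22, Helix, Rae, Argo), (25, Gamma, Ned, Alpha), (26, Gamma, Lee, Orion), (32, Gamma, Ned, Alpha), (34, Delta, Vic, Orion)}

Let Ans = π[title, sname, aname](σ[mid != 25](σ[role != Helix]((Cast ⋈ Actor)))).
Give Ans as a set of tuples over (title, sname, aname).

Natural join on aname, role: {(11, Eve, Vic, Delta, 19, Omega), (11, Eve, Vic, Delta, 34, Orion), (24, Dee, Rae, Helix, 22, Argo), (32, Cal, Ned, Gamma, 10, Gamma), (32, Cal, Ned, Gamma, 11, Orion), (32, Cal, Ned, Gamma, 25, Alpha), (32, Cal, Ned, Gamma, 32, Alpha), (34, Dee, Vic, Delta, 19, Omega), (34, Dee, Vic, Delta, 34, Orion)}
σ[role != Helix]: keep tuples satisfying role != Helix → {(11, Eve, Vic, Delta, 19, Omega), (11, Eve, Vic, Delta, 34, Orion), (32, Cal, Ned, Gamma, 10, Gamma), (32, Cal, Ned, Gamma, 11, Orion), (32, Cal, Ned, Gamma, 25, Alpha), (32, Cal, Ned, Gamma, 32, Alpha), (34, Dee, Vic, Delta, 19, Omega), (34, Dee, Vic, Delta, 34, Orion)}
σ[mid != 25]: keep tuples satisfying mid != 25 → {(11, Eve, Vic, Delta, 19, Omega), (11, Eve, Vic, Delta, 34, Orion), (32, Cal, Ned, Gamma, 10, Gamma), (32, Cal, Ned, Gamma, 11, Orion), (32, Cal, Ned, Gamma, 32, Alpha), (34, Dee, Vic, Delta, 19, Omega), (34, Dee, Vic, Delta, 34, Orion)}
π_{title, sname, aname} gives {(Alpha, Cal, Ned), (Gamma, Cal, Ned), (Omega, Dee, Vic), (Omega, Eve, Vic), (Orion, Cal, Ned), (Orion, Dee, Vic), (Orion, Eve, Vic)}.

{(Alpha, Cal, Ned), (Gamma, Cal, Ned), (Omega, Dee, Vic), (Omega, Eve, Vic), (Orion, Cal, Ned), (Orion, Dee, Vic), (Orion, Eve, Vic)}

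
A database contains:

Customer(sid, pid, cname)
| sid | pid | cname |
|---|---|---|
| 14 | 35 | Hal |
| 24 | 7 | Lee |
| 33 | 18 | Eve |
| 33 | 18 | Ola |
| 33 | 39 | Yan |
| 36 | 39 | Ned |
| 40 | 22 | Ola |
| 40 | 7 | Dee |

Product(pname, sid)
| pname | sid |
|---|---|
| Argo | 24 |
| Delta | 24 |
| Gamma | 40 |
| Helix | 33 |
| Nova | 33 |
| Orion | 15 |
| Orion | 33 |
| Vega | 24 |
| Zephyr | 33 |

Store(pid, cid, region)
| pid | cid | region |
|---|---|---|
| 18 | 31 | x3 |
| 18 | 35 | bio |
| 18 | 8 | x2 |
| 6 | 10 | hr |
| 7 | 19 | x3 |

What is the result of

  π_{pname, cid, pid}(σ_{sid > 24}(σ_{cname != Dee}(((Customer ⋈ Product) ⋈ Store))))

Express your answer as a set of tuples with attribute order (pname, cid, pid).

{(Helix, 31, 18), (Helix, 35, 18), (Helix, 8, 18), (Nova, 31, 18), (Nova, 35, 18), (Nova, 8, 18), (Orion, 31, 18), (Orion, 35, 18), (Orion, 8, 18), (Zephyr, 31, 18), (Zephyr, 35, 18), (Zephyr, 8, 18)}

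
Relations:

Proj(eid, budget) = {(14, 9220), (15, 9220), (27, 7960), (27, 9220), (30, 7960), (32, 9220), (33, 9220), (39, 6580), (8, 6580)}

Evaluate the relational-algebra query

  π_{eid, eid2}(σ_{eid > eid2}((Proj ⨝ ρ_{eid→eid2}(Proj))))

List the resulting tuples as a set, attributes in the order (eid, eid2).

ρ[eid→eid2]: schema becomes (eid2, budget); tuples unchanged.
Proj ⋈ ρ_{eid→eid2}(Proj) (natural join on budget): {(14, 9220, 14), (14, 9220, 15), (14, 9220, 27), (14, 9220, 32), (14, 9220, 33), (15, 9220, 14), (15, 9220, 15), (15, 9220, 27), (15, 9220, 32), (15, 9220, 33), (27, 7960, 27), (27, 7960, 30), (27, 9220, 14), (27, 9220, 15), (27, 9220, 27), (27, 9220, 32), (27, 9220, 33), (30, 7960, 27), (30, 7960, 30), (32, 9220, 14), (32, 9220, 15), (32, 9220, 27), (32, 9220, 32), (32, 9220, 33), (33, 9220, 14), (33, 9220, 15), (33, 9220, 27), (33, 9220, 32), (33, 9220, 33), (39, 6580, 39), (39, 6580, 8), (8, 6580, 39), (8, 6580, 8)}
Selection eid > eid2: {(15, 9220, 14), (27, 9220, 14), (27, 9220, 15), (30, 7960, 27), (32, 9220, 14), (32, 9220, 15), (32, 9220, 27), (33, 9220, 14), (33, 9220, 15), (33, 9220, 27), (33, 9220, 32), (39, 6580, 8)}
π[eid, eid2]: project onto (eid, eid2) → {(15, 14), (27, 14), (27, 15), (30, 27), (32, 14), (32, 15), (32, 27), (33, 14), (33, 15), (33, 27), (33, 32), (39, 8)}

{(15, 14), (27, 14), (27, 15), (30, 27), (32, 14), (32, 15), (32, 27), (33, 14), (33, 15), (33, 27), (33, 32), (39, 8)}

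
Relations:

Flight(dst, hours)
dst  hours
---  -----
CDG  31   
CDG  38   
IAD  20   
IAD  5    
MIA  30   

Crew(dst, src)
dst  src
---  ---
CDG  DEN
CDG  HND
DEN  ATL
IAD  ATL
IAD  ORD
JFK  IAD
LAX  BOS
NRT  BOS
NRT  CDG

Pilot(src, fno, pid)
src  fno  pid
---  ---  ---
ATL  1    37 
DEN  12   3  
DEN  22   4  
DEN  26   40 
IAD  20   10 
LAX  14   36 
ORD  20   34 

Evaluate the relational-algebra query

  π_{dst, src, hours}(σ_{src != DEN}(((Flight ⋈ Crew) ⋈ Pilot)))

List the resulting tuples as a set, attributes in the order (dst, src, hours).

Natural join on dst: {(CDG, 31, DEN), (CDG, 31, HND), (CDG, 38, DEN), (CDG, 38, HND), (IAD, 20, ATL), (IAD, 20, ORD), (IAD, 5, ATL), (IAD, 5, ORD)}
Natural join on src: {(CDG, 31, DEN, 12, 3), (CDG, 31, DEN, 22, 4), (CDG, 31, DEN, 26, 40), (CDG, 38, DEN, 12, 3), (CDG, 38, DEN, 22, 4), (CDG, 38, DEN, 26, 40), (IAD, 20, ATL, 1, 37), (IAD, 20, ORD, 20, 34), (IAD, 5, ATL, 1, 37), (IAD, 5, ORD, 20, 34)}
σ[src != DEN]: keep tuples satisfying src != DEN → {(IAD, 20, ATL, 1, 37), (IAD, 20, ORD, 20, 34), (IAD, 5, ATL, 1, 37), (IAD, 5, ORD, 20, 34)}
π_{dst, src, hours} gives {(IAD, ATL, 20), (IAD, ATL, 5), (IAD, ORD, 20), (IAD, ORD, 5)}.

{(IAD, ATL, 20), (IAD, ATL, 5), (IAD, ORD, 20), (IAD, ORD, 5)}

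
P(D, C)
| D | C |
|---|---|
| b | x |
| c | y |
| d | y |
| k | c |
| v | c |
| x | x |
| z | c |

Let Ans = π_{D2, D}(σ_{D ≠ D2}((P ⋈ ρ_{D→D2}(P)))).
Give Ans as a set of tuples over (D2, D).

{(b, x), (c, d), (d, c), (k, v), (k, z), (v, k), (v, z), (x, b), (z, k), (z, v)}

ρ[D→D2]: schema becomes (D2, C); tuples unchanged.
Joining P and ρ_{D→D2}(P) on C yields {(b, x, b), (b, x, x), (c, y, c), (c, y, d), (d, y, c), (d, y, d), (k, c, k), (k, c, v), (k, c, z), (v, c, k), (v, c, v), (v, c, z), (x, x, b), (x, x, x), (z, c, k), (z, c, v), (z, c, z)}.
Apply σ_{D ≠ D2}; surviving tuples: {(b, x, x), (c, y, d), (d, y, c), (k, c, v), (k, c, z), (v, c, k), (v, c, z), (x, x, b), (z, c, k), (z, c, v)}
π[D2, D]: project onto (D2, D) → {(b, x), (c, d), (d, c), (k, v), (k, z), (v, k), (v, z), (x, b), (z, k), (z, v)}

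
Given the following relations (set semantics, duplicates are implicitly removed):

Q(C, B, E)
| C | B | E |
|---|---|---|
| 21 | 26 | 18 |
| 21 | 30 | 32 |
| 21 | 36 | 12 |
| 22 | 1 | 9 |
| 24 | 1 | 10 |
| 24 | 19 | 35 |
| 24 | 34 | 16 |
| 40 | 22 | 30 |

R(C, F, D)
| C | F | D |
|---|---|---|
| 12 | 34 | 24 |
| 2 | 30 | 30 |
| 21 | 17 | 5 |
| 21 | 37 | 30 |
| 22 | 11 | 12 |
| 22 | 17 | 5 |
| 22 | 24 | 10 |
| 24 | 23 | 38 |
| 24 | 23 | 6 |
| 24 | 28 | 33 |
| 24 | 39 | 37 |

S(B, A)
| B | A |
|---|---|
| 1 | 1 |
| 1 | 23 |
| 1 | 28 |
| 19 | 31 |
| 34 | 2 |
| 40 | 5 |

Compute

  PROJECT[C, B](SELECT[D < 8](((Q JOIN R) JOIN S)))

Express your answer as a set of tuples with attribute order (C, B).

Natural join on C: {(21, 26, 18, 17, 5), (21, 26, 18, 37, 30), (21, 30, 32, 17, 5), (21, 30, 32, 37, 30), (21, 36, 12, 17, 5), (21, 36, 12, 37, 30), (22, 1, 9, 11, 12), (22, 1, 9, 17, 5), (22, 1, 9, 24, 10), (24, 1, 10, 23, 38), (24, 1, 10, 23, 6), (24, 1, 10, 28, 33), (24, 1, 10, 39, 37), (24, 19, 35, 23, 38), (24, 19, 35, 23, 6), (24, 19, 35, 28, 33), (24, 19, 35, 39, 37), (24, 34, 16, 23, 38), (24, 34, 16, 23, 6), (24, 34, 16, 28, 33), (24, 34, 16, 39, 37)}
Natural join on B: {(22, 1, 9, 11, 12, 1), (22, 1, 9, 11, 12, 23), (22, 1, 9, 11, 12, 28), (22, 1, 9, 17, 5, 1), (22, 1, 9, 17, 5, 23), (22, 1, 9, 17, 5, 28), (22, 1, 9, 24, 10, 1), (22, 1, 9, 24, 10, 23), (22, 1, 9, 24, 10, 28), (24, 1, 10, 23, 38, 1), (24, 1, 10, 23, 38, 23), (24, 1, 10, 23, 38, 28), (24, 1, 10, 23, 6, 1), (24, 1, 10, 23, 6, 23), (24, 1, 10, 23, 6, 28), (24, 1, 10, 28, 33, 1), (24, 1, 10, 28, 33, 23), (24, 1, 10, 28, 33, 28), (24, 1, 10, 39, 37, 1), (24, 1, 10, 39, 37, 23), (24, 1, 10, 39, 37, 28), (24, 19, 35, 23, 38, 31), (24, 19, 35, 23, 6, 31), (24, 19, 35, 28, 33, 31), (24, 19, 35, 39, 37, 31), (24, 34, 16, 23, 38, 2), (24, 34, 16, 23, 6, 2), (24, 34, 16, 28, 33, 2), (24, 34, 16, 39, 37, 2)}
Selection D < 8: {(22, 1, 9, 17, 5, 1), (22, 1, 9, 17, 5, 23), (22, 1, 9, 17, 5, 28), (24, 1, 10, 23, 6, 1), (24, 1, 10, 23, 6, 23), (24, 1, 10, 23, 6, 28), (24, 19, 35, 23, 6, 31), (24, 34, 16, 23, 6, 2)}
π_{C, B} gives {(22, 1), (24, 1), (24, 19), (24, 34)} (4 duplicate(s) eliminated).

{(22, 1), (24, 1), (24, 19), (24, 34)}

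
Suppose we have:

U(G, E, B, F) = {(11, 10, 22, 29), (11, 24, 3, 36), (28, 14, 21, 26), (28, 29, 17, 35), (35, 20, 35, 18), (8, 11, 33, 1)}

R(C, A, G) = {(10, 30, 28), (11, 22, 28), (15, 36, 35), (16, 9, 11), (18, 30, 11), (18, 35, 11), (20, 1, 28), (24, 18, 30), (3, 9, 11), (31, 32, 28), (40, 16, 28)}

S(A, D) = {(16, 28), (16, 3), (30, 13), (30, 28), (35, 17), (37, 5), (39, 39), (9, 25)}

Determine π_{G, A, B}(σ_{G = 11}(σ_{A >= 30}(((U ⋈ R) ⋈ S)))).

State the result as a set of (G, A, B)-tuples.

{(11, 30, 22), (11, 30, 3), (11, 35, 22), (11, 35, 3)}

U ⋈ R (natural join on G): {(11, 10, 22, 29, 16, 9), (11, 10, 22, 29, 18, 30), (11, 10, 22, 29, 18, 35), (11, 10, 22, 29, 3, 9), (11, 24, 3, 36, 16, 9), (11, 24, 3, 36, 18, 30), (11, 24, 3, 36, 18, 35), (11, 24, 3, 36, 3, 9), (28, 14, 21, 26, 10, 30), (28, 14, 21, 26, 11, 22), (28, 14, 21, 26, 20, 1), (28, 14, 21, 26, 31, 32), (28, 14, 21, 26, 40, 16), (28, 29, 17, 35, 10, 30), (28, 29, 17, 35, 11, 22), (28, 29, 17, 35, 20, 1), (28, 29, 17, 35, 31, 32), (28, 29, 17, 35, 40, 16), (35, 20, 35, 18, 15, 36)}
(U ⋈ R) ⋈ S (natural join on A): {(11, 10, 22, 29, 16, 9, 25), (11, 10, 22, 29, 18, 30, 13), (11, 10, 22, 29, 18, 30, 28), (11, 10, 22, 29, 18, 35, 17), (11, 10, 22, 29, 3, 9, 25), (11, 24, 3, 36, 16, 9, 25), (11, 24, 3, 36, 18, 30, 13), (11, 24, 3, 36, 18, 30, 28), (11, 24, 3, 36, 18, 35, 17), (11, 24, 3, 36, 3, 9, 25), (28, 14, 21, 26, 10, 30, 13), (28, 14, 21, 26, 10, 30, 28), (28, 14, 21, 26, 40, 16, 28), (28, 14, 21, 26, 40, 16, 3), (28, 29, 17, 35, 10, 30, 13), (28, 29, 17, 35, 10, 30, 28), (28, 29, 17, 35, 40, 16, 28), (28, 29, 17, 35, 40, 16, 3)}
Apply σ_{A >= 30}; surviving tuples: {(11, 10, 22, 29, 18, 30, 13), (11, 10, 22, 29, 18, 30, 28), (11, 10, 22, 29, 18, 35, 17), (11, 24, 3, 36, 18, 30, 13), (11, 24, 3, 36, 18, 30, 28), (11, 24, 3, 36, 18, 35, 17), (28, 14, 21, 26, 10, 30, 13), (28, 14, 21, 26, 10, 30, 28), (28, 29, 17, 35, 10, 30, 13), (28, 29, 17, 35, 10, 30, 28)}
Apply σ_{G = 11}; surviving tuples: {(11, 10, 22, 29, 18, 30, 13), (11, 10, 22, 29, 18, 30, 28), (11, 10, 22, 29, 18, 35, 17), (11, 24, 3, 36, 18, 30, 13), (11, 24, 3, 36, 18, 30, 28), (11, 24, 3, 36, 18, 35, 17)}
Keep only column(s) G, A, B (2 duplicate(s) eliminated): {(11, 30, 22), (11, 30, 3), (11, 35, 22), (11, 35, 3)}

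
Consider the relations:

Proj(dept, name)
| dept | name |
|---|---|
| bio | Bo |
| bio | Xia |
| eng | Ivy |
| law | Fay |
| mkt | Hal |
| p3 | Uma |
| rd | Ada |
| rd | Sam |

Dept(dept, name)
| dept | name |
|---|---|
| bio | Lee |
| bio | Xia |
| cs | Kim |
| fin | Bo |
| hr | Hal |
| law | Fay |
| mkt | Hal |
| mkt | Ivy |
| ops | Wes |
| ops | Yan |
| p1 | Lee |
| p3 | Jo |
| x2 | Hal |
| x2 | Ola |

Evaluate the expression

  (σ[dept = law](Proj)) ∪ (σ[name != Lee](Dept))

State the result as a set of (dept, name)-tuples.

σ[dept = law]: keep tuples satisfying dept = law → {(law, Fay)}
σ[name != Lee]: keep tuples satisfying name != Lee → {(bio, Xia), (cs, Kim), (fin, Bo), (hr, Hal), (law, Fay), (mkt, Hal), (mkt, Ivy), (ops, Wes), (ops, Yan), (p3, Jo), (x2, Hal), (x2, Ola)}
Union: {(law, Fay)} with {(bio, Xia), (cs, Kim), (fin, Bo), (hr, Hal), (law, Fay), (mkt, Hal), (mkt, Ivy), (ops, Wes), (ops, Yan), (p3, Jo), (x2, Hal), (x2, Ola)} → {(bio, Xia), (cs, Kim), (fin, Bo), (hr, Hal), (law, Fay), (mkt, Hal), (mkt, Ivy), (ops, Wes), (ops, Yan), (p3, Jo), (x2, Hal), (x2, Ola)}

{(bio, Xia), (cs, Kim), (fin, Bo), (hr, Hal), (law, Fay), (mkt, Hal), (mkt, Ivy), (ops, Wes), (ops, Yan), (p3, Jo), (x2, Hal), (x2, Ola)}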